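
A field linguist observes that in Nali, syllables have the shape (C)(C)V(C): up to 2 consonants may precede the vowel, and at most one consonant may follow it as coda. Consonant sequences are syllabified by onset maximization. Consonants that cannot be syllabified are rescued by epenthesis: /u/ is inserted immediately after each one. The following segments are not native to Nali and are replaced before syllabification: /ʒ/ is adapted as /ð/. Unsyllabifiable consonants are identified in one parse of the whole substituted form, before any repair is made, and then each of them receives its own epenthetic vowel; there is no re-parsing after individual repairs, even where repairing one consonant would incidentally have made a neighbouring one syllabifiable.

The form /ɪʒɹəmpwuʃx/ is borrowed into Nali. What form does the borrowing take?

Substitution: /ʒ/ → /ð/, giving /ɪðɹəmpwuʃx/.
The consonants /x/ cannot be parsed into a legal (C)(C)V(C) syllable (at most one coda consonant is licensed; onsets may contain at most 2 consonants).
Inserting the epenthetic vowel yields /x/ → /xu/.

ɪðɹəmpwuʃxu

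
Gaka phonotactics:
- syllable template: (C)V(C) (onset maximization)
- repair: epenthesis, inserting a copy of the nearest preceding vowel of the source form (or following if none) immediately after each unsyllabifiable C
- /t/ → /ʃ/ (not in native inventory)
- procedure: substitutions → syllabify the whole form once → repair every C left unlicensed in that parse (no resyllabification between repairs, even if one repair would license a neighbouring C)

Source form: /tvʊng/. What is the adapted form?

ʃʊvʊngʊ

Substitution: /t/ → /ʃ/, giving /ʃvʊng/.
The consonants /ʃ/, /g/ cannot be parsed into a legal (C)V(C) syllable (at most one coda consonant is licensed; onsets are limited to one consonant).
Inserting the epenthetic vowel yields /ʃ/ → /ʃʊ/, /g/ → /gʊ/.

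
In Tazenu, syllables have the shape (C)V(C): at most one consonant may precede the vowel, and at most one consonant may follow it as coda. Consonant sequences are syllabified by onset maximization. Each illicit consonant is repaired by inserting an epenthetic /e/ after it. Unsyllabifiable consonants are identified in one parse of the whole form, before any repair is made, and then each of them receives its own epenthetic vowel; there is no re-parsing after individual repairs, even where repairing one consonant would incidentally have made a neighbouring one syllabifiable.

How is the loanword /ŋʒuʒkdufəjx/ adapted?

The consonants /ŋ/, /k/, /x/ cannot be parsed into a legal (C)V(C) syllable (at most one coda consonant is licensed; onsets are limited to one consonant).
Each unlicensed consonant becomes the onset of a new syllable: /ŋ/ → /ŋe/, /k/ → /ke/, /x/ → /xe/.

ŋeʒuʒkedufəjxe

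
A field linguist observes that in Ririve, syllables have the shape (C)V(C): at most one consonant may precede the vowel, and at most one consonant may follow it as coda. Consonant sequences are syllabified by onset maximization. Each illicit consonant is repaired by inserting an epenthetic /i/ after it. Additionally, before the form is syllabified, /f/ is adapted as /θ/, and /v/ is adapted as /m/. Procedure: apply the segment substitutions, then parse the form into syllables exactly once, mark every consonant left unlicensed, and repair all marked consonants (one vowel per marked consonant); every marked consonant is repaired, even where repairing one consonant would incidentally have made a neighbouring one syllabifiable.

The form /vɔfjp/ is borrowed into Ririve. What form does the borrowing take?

mɔθjipi

Substitution: /v/ → /m/, /f/ → /θ/, giving /mɔθjp/.
Under (C)V(C), the unsyllabifiable consonants are /j/, /p/ (at most one coda consonant is licensed; onsets are limited to one consonant).
Inserting the epenthetic vowel yields /j/ → /ji/, /p/ → /pi/.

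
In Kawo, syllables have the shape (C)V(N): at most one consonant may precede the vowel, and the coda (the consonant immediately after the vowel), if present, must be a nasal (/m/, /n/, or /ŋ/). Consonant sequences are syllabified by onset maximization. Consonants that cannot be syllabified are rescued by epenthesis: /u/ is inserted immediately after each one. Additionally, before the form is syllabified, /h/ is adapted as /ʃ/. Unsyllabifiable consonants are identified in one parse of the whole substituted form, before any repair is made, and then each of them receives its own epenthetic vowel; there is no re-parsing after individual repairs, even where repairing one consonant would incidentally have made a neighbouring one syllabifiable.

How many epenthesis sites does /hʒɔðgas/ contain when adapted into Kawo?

After substitution the input is /ʃʒɔðgas/.
The unsyllabifiable consonants are /ʃ/, /ð/, /s/; each receives one epenthetic vowel.

3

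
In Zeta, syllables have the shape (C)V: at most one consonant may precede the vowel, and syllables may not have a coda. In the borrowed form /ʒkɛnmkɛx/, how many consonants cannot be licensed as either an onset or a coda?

4

Syllabifying with onset maximization leaves /ʒ/, /n/, /m/, /x/ stranded (no codas are permitted; onsets are limited to one consonant).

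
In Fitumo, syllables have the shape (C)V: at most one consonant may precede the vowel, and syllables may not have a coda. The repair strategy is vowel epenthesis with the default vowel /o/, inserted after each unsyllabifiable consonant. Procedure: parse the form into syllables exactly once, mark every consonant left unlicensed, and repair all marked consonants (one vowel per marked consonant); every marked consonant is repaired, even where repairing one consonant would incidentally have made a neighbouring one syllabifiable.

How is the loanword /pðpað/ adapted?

Under (C)V, the unsyllabifiable consonants are /p/, /ð/, /ð/ (no codas are permitted; onsets are limited to one consonant).
Epenthesis after each stranded consonant: /p/ → /po/, /ð/ → /ðo/, /ð/ → /ðo/.

poðopaðo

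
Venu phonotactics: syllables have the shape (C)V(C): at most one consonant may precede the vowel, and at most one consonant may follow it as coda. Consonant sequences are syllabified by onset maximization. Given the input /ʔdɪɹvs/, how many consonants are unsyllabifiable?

3

Under (C)V(C), the unsyllabifiable consonants are /ʔ/, /v/, /s/ (at most one coda consonant is licensed; onsets are limited to one consonant).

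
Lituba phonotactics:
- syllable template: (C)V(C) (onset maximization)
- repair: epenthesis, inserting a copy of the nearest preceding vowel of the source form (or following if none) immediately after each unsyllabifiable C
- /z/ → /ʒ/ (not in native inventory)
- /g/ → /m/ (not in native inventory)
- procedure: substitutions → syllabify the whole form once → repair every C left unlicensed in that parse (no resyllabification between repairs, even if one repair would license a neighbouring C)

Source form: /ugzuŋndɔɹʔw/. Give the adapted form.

Substitution: /g/ → /m/, /z/ → /ʒ/, giving /umʒuŋndɔɹʔw/.
Syllabifying with onset maximization leaves /n/, /ʔ/, /w/ stranded (at most one coda consonant is licensed; onsets are limited to one consonant).
Each unlicensed consonant becomes the onset of a new syllable: /n/ → /nu/, /ʔ/ → /ʔɔ/, /w/ → /wɔ/.

umʒuŋnudɔɹʔɔwɔ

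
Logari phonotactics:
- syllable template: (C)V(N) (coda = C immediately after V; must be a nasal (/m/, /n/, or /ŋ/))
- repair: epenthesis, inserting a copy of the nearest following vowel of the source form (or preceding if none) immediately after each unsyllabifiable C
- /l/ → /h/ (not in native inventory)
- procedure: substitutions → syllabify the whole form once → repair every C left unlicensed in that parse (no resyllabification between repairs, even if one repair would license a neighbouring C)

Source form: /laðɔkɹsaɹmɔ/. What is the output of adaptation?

Substitution: /l/ → /h/, giving /haðɔkɹsaɹmɔ/.
The consonants /k/, /ɹ/, /ɹ/ cannot be parsed into a legal (C)V(N) syllable (only a nasal (/m/, /n/, or /ŋ/) is licensed in coda position; onsets are limited to one consonant).
Epenthesis after each stranded consonant: /k/ → /ka/, /ɹ/ → /ɹa/, /ɹ/ → /ɹɔ/.

haðɔkaɹasaɹɔmɔ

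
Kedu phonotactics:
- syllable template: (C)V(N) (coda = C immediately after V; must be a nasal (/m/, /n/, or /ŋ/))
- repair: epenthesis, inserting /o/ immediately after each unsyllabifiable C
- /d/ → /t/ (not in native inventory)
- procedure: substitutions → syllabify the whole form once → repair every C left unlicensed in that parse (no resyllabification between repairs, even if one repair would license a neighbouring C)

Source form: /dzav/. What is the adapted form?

tozavo

Substitution: /d/ → /t/, giving /tzav/.
Syllabifying with onset maximization leaves /t/, /v/ stranded (only a nasal (/m/, /n/, or /ŋ/) is licensed in coda position; onsets are limited to one consonant).
Each unlicensed consonant becomes the onset of a new syllable: /t/ → /to/, /v/ → /vo/.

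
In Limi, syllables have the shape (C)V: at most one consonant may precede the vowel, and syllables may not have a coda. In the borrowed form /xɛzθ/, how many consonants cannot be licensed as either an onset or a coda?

2

The consonants /z/, /θ/ cannot be parsed into a legal (C)V syllable (no codas are permitted; onsets are limited to one consonant).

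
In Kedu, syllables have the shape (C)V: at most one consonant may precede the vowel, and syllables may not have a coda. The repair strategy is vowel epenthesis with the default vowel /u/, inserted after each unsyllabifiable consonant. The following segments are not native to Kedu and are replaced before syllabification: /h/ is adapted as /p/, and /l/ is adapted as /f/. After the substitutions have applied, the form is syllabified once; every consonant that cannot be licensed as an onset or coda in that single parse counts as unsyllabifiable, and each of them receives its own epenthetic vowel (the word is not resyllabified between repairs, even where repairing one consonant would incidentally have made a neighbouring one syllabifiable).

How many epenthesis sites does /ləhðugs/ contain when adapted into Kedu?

3

After substitution the input is /fəpðugs/.
The unsyllabifiable consonants are /p/, /g/, /s/; each receives one epenthetic vowel.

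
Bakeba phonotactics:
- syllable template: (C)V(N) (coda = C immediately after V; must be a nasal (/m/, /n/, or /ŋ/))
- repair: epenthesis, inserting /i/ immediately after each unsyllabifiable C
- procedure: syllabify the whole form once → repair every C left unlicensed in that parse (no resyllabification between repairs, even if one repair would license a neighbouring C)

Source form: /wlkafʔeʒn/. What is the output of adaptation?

Under (C)V(N), the unsyllabifiable consonants are /w/, /l/, /f/, /ʒ/, /n/ (only a nasal (/m/, /n/, or /ŋ/) is licensed in coda position; onsets are limited to one consonant).
Each unlicensed consonant becomes the onset of a new syllable: /w/ → /wi/, /l/ → /li/, /f/ → /fi/, /ʒ/ → /ʒi/, /n/ → /ni/.

wilikafiʔeʒini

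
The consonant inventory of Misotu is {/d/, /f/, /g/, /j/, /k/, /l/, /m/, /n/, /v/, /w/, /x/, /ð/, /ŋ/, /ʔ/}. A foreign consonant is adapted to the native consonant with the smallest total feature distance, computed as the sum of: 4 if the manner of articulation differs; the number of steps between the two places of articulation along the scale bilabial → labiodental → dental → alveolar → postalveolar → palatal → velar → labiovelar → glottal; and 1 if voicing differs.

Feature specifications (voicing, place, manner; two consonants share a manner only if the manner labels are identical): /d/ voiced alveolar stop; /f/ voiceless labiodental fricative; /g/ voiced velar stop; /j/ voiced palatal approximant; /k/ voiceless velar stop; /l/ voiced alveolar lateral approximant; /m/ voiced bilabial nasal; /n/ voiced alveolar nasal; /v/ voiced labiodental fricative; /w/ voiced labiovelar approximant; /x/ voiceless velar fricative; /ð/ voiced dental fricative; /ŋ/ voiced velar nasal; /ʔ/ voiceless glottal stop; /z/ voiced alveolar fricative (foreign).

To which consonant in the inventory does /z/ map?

ð

/ð/ is closest: same manner (fricative), place distance 1 (alveolar→dental), same voicing; total 1. Next closest is /v/ at distance 2.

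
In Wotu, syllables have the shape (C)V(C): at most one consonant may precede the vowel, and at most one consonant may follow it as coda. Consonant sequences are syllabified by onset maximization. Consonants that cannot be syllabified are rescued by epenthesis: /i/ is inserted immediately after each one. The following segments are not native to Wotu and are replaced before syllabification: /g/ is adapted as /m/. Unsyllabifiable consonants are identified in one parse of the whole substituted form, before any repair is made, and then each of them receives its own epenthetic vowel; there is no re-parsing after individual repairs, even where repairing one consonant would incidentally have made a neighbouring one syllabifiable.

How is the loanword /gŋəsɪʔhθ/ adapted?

Substitution: /g/ → /m/, giving /mŋəsɪʔhθ/.
Syllabifying with onset maximization leaves /m/, /h/, /θ/ stranded (at most one coda consonant is licensed; onsets are limited to one consonant).
Epenthesis after each stranded consonant: /m/ → /mi/, /h/ → /hi/, /θ/ → /θi/.

miŋəsɪʔhiθi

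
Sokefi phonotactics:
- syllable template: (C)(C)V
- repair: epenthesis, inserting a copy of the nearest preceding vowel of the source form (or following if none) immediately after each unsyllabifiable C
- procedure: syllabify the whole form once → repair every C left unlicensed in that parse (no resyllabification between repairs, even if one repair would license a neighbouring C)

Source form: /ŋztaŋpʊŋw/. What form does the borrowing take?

The consonants /ŋ/, /ŋ/, /w/ cannot be parsed into a legal (C)(C)V syllable (no codas are permitted; onsets may contain at most 2 consonants).
Inserting the epenthetic vowel yields /ŋ/ → /ŋa/, /ŋ/ → /ŋʊ/, /w/ → /wʊ/.

ŋaztaŋpʊŋʊwʊ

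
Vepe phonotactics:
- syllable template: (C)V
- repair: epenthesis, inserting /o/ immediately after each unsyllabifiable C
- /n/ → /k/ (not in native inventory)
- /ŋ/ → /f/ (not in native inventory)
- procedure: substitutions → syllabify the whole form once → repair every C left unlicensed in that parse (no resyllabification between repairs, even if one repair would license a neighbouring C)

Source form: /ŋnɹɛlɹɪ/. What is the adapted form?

Substitution: /ŋ/ → /f/, /n/ → /k/, giving /fkɹɛlɹɪ/.
Under (C)V, the unsyllabifiable consonants are /f/, /k/, /l/ (no codas are permitted; onsets are limited to one consonant).
Inserting the epenthetic vowel yields /f/ → /fo/, /k/ → /ko/, /l/ → /lo/.

fokoɹɛloɹɪ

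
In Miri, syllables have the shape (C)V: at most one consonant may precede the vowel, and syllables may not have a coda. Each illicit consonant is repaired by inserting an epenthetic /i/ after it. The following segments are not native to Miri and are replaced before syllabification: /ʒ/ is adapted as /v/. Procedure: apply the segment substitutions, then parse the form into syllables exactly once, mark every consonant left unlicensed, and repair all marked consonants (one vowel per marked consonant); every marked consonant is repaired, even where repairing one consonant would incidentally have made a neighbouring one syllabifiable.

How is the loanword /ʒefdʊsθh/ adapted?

vefidʊsiθihi

Substitution: /ʒ/ → /v/, giving /vefdʊsθh/.
The consonants /f/, /s/, /θ/, /h/ cannot be parsed into a legal (C)V syllable (no codas are permitted; onsets are limited to one consonant).
Each unlicensed consonant becomes the onset of a new syllable: /f/ → /fi/, /s/ → /si/, /θ/ → /θi/, /h/ → /hi/.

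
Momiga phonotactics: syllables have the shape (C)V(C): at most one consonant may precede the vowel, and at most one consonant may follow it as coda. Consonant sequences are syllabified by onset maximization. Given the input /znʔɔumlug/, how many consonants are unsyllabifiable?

2

Under (C)V(C), the unsyllabifiable consonants are /z/, /n/ (at most one coda consonant is licensed; onsets are limited to one consonant).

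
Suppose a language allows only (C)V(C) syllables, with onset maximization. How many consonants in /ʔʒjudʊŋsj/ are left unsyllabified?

The consonants /ʔ/, /ʒ/, /s/, /j/ cannot be parsed into a legal (C)V(C) syllable (at most one coda consonant is licensed; onsets are limited to one consonant).

4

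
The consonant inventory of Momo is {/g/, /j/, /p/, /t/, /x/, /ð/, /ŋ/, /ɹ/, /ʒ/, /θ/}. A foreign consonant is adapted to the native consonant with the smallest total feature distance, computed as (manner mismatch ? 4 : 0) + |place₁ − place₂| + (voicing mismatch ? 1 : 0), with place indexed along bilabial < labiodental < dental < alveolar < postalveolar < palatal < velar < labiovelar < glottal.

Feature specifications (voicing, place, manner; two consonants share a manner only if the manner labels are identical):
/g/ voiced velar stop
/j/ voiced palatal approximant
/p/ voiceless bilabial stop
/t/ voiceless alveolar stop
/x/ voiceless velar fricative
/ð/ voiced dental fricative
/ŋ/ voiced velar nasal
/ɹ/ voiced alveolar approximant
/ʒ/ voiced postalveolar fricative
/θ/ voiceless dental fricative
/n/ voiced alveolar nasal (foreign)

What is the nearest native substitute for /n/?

ŋ

/ŋ/ is closest: same manner (nasal), place distance 3 (alveolar→velar), same voicing; total 3. Next closest is /ɹ/ at distance 4.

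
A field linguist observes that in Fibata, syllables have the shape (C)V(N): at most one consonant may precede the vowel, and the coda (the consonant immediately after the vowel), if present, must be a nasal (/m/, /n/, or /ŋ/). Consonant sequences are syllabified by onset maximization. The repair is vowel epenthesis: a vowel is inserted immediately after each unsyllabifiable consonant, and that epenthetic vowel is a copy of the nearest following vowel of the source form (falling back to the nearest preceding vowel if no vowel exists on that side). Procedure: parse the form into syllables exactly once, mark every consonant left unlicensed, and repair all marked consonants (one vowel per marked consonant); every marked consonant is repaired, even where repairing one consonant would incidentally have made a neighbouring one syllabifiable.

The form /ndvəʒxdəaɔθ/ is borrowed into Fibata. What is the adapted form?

The consonants /n/, /d/, /ʒ/, /x/, /θ/ cannot be parsed into a legal (C)V(N) syllable (only a nasal (/m/, /n/, or /ŋ/) is licensed in coda position; onsets are limited to one consonant).
Each unlicensed consonant becomes the onset of a new syllable: /n/ → /nə/, /d/ → /də/, /ʒ/ → /ʒə/, /x/ → /xə/, /θ/ → /θɔ/.

nədəvəʒəxədəaɔθɔ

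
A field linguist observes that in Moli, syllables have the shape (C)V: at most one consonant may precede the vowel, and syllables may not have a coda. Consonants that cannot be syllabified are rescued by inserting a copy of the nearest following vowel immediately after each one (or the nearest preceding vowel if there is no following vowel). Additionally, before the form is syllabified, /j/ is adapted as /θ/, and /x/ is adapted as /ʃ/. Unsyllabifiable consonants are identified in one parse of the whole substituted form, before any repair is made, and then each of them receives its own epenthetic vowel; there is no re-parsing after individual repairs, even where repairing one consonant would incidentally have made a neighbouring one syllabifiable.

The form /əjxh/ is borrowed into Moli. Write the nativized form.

əθəʃəhə

Substitution: /j/ → /θ/, /x/ → /ʃ/, giving /əθʃh/.
Under (C)V, the unsyllabifiable consonants are /θ/, /ʃ/, /h/ (no codas are permitted; onsets are limited to one consonant).
Inserting the epenthetic vowel yields /θ/ → /θə/, /ʃ/ → /ʃə/, /h/ → /hə/.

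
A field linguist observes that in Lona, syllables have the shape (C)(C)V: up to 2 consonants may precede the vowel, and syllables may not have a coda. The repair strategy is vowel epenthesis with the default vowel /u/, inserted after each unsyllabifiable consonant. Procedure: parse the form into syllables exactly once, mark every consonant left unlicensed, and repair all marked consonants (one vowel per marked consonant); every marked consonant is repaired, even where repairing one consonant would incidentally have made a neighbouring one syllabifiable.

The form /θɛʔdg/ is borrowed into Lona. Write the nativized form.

θɛʔudugu

Syllabifying with onset maximization leaves /ʔ/, /d/, /g/ stranded (no codas are permitted; onsets may contain at most 2 consonants).
Inserting the epenthetic vowel yields /ʔ/ → /ʔu/, /d/ → /du/, /g/ → /gu/.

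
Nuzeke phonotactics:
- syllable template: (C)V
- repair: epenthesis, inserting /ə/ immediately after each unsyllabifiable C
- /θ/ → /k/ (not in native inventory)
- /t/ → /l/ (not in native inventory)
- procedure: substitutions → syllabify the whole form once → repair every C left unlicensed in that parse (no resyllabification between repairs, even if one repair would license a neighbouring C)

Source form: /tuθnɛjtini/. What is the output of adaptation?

Substitution: /t/ → /l/, /θ/ → /k/, giving /luknɛjlini/.
Syllabifying with onset maximization leaves /k/, /j/ stranded (no codas are permitted; onsets are limited to one consonant).
Each unlicensed consonant becomes the onset of a new syllable: /k/ → /kə/, /j/ → /jə/.

lukənɛjəlini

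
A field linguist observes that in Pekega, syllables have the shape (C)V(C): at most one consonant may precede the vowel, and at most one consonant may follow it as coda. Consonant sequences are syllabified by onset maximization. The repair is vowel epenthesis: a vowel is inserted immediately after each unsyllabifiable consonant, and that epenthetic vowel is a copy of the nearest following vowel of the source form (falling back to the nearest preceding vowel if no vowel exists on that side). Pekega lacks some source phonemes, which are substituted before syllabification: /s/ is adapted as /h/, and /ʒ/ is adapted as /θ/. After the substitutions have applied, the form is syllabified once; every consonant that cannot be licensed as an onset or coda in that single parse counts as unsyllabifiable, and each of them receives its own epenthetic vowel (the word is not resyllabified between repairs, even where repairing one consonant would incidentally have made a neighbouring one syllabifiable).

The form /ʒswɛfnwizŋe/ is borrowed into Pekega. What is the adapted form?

θɛhɛwɛfniwizŋe

Substitution: /ʒ/ → /θ/, /s/ → /h/, giving /θhwɛfnwizŋe/.
Syllabifying with onset maximization leaves /θ/, /h/, /n/ stranded (at most one coda consonant is licensed; onsets are limited to one consonant).
Epenthesis after each stranded consonant: /θ/ → /θɛ/, /h/ → /hɛ/, /n/ → /ni/.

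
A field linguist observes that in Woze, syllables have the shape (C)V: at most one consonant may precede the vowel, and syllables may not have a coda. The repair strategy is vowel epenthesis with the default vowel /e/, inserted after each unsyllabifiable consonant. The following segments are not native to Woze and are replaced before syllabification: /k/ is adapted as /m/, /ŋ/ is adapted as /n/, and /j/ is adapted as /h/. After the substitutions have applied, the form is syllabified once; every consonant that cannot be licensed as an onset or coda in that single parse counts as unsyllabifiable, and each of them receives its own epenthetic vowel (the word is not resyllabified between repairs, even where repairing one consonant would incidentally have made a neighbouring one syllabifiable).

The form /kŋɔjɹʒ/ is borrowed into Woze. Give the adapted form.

menɔheɹeʒe

Substitution: /k/ → /m/, /ŋ/ → /n/, /j/ → /h/, giving /mnɔhɹʒ/.
The consonants /m/, /h/, /ɹ/, /ʒ/ cannot be parsed into a legal (C)V syllable (no codas are permitted; onsets are limited to one consonant).
Epenthesis after each stranded consonant: /m/ → /me/, /h/ → /he/, /ɹ/ → /ɹe/, /ʒ/ → /ʒe/.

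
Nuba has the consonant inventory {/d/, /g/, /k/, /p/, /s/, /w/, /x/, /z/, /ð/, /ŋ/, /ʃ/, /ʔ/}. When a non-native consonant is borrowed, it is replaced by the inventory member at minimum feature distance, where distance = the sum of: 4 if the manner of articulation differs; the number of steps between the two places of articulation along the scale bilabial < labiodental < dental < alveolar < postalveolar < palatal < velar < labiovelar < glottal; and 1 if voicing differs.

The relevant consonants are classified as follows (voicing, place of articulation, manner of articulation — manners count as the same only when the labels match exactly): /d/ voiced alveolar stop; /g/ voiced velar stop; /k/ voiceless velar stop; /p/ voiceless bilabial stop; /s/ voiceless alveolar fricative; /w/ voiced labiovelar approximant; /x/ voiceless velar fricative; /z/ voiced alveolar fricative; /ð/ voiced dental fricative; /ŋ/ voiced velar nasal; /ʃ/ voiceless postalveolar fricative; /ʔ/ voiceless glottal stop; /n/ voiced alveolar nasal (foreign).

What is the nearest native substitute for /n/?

ŋ

/ŋ/ is closest: same manner (nasal), place distance 3 (alveolar→velar), same voicing; total 3. Next closest is /d/ at distance 4.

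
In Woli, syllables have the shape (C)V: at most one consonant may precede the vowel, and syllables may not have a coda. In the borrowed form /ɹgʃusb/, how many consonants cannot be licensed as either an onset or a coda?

4

The consonants /ɹ/, /g/, /s/, /b/ cannot be parsed into a legal (C)V syllable (no codas are permitted; onsets are limited to one consonant).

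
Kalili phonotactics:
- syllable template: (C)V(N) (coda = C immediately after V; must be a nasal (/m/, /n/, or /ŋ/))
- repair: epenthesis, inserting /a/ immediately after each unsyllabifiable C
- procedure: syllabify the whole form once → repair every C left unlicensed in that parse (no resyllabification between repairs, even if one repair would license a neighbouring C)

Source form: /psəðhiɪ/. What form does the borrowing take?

The consonants /p/, /ð/ cannot be parsed into a legal (C)V(N) syllable (only a nasal (/m/, /n/, or /ŋ/) is licensed in coda position; onsets are limited to one consonant).
Each unlicensed consonant becomes the onset of a new syllable: /p/ → /pa/, /ð/ → /ða/.

pasəðahiɪ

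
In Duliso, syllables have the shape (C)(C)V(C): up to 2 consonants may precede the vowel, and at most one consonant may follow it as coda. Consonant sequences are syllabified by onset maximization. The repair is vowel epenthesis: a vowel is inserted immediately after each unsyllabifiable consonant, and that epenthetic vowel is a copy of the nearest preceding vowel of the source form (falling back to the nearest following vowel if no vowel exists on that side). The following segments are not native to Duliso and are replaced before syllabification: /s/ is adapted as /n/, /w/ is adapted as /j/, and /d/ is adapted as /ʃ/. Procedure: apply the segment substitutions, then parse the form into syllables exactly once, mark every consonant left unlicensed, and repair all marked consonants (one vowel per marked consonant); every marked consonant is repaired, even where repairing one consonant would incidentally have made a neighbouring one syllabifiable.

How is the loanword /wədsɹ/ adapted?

Substitution: /w/ → /j/, /d/ → /ʃ/, /s/ → /n/, giving /jəʃnɹ/.
Syllabifying with onset maximization leaves /n/, /ɹ/ stranded (at most one coda consonant is licensed; onsets may contain at most 2 consonants).
Epenthesis after each stranded consonant: /n/ → /nə/, /ɹ/ → /ɹə/.

jəʃnəɹə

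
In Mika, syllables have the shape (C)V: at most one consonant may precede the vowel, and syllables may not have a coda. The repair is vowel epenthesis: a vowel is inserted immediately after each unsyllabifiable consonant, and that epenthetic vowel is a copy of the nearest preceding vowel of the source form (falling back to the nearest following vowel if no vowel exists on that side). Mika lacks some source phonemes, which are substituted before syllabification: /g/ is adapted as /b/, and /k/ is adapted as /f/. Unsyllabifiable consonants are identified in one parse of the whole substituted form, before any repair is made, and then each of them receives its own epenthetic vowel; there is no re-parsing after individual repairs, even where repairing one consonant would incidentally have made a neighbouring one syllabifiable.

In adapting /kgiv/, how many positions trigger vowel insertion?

2

After substitution the input is /fbiv/.
The unsyllabifiable consonants are /f/, /v/; each receives one epenthetic vowel.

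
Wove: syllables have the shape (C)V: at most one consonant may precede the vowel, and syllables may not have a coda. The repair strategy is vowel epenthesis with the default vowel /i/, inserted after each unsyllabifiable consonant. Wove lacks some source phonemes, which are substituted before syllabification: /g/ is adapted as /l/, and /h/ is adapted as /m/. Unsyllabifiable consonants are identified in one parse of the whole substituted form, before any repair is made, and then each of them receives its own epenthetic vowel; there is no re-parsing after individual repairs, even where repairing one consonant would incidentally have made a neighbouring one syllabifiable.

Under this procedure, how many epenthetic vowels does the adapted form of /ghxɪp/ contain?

After substitution the input is /lmxɪp/.
The unsyllabifiable consonants are /l/, /m/, /p/; each receives one epenthetic vowel.

3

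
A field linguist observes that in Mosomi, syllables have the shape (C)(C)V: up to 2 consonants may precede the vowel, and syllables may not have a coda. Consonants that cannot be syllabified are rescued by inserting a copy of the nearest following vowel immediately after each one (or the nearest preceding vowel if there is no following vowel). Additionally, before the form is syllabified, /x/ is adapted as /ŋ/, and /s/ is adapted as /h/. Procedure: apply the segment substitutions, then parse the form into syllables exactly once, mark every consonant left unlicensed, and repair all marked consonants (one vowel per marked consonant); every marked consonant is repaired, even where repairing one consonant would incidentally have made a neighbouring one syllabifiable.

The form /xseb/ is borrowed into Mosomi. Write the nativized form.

Substitution: /x/ → /ŋ/, /s/ → /h/, giving /ŋheb/.
Under (C)(C)V, the unsyllabifiable consonants are /b/ (no codas are permitted; onsets may contain at most 2 consonants).
Each unlicensed consonant becomes the onset of a new syllable: /b/ → /be/.

ŋhebe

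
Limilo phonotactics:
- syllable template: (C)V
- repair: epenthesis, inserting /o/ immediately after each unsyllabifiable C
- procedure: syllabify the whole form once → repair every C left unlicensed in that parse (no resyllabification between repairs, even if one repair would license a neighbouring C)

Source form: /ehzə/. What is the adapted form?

The consonants /h/ cannot be parsed into a legal (C)V syllable (no codas are permitted; onsets are limited to one consonant).
Epenthesis after each stranded consonant: /h/ → /ho/.

ehozə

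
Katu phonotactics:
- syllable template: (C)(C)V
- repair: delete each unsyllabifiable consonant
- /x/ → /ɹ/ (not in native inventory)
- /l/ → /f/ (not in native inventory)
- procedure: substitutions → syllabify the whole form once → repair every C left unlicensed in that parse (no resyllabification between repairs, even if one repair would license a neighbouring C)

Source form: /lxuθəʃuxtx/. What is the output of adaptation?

fɹuθəʃu

Substitution: /l/ → /f/, /x/ → /ɹ/, giving /fɹuθəʃuɹtɹ/.
Syllabifying with onset maximization leaves /ɹ/, /t/, /ɹ/ stranded (no codas are permitted; onsets may contain at most 2 consonants).
Deletion applies to /ɹ/, /t/, /ɹ/.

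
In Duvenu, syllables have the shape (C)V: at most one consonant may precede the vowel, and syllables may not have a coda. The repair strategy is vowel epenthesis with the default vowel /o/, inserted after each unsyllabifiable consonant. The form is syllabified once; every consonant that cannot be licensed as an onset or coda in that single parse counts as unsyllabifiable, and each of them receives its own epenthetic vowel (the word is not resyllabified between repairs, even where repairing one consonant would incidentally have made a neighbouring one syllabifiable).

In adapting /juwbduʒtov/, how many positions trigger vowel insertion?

The unsyllabifiable consonants are /w/, /b/, /ʒ/, /v/; each receives one epenthetic vowel.

4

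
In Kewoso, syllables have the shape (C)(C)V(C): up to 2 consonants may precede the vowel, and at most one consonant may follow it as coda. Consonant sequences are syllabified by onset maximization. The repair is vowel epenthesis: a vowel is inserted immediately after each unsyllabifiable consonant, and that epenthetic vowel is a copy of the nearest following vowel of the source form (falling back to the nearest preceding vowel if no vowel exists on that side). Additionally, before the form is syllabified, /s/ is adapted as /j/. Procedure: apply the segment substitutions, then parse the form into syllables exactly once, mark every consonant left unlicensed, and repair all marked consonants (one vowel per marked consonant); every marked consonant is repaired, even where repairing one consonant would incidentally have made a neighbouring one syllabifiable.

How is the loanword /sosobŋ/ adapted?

jojobŋo

Substitution: /s/ → /j/, giving /jojobŋ/.
Syllabifying with onset maximization leaves /ŋ/ stranded (at most one coda consonant is licensed; onsets may contain at most 2 consonants).
Inserting the epenthetic vowel yields /ŋ/ → /ŋo/.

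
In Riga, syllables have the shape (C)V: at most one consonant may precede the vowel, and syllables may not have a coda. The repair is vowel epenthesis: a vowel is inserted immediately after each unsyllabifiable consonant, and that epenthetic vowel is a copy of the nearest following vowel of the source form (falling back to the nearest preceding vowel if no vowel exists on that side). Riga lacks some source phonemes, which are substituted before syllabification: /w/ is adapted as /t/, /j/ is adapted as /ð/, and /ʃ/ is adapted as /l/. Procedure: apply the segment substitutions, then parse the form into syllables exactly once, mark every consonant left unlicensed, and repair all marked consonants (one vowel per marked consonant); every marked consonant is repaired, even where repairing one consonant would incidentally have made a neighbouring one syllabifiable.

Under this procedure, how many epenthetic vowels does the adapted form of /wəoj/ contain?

After substitution the input is /təoð/.
The unsyllabifiable consonants are /ð/; each receives one epenthetic vowel.

1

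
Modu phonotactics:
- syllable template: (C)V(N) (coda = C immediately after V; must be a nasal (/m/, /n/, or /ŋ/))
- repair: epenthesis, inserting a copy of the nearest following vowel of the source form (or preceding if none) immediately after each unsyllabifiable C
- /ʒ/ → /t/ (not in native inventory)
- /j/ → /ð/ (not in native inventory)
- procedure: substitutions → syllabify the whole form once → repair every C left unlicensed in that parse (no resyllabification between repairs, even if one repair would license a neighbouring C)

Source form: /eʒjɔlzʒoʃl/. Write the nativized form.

Substitution: /ʒ/ → /t/, /j/ → /ð/, giving /etðɔlztoʃl/.
Syllabifying with onset maximization leaves /t/, /l/, /z/, /ʃ/, /l/ stranded (only a nasal (/m/, /n/, or /ŋ/) is licensed in coda position; onsets are limited to one consonant).
Each unlicensed consonant becomes the onset of a new syllable: /t/ → /tɔ/, /l/ → /lo/, /z/ → /zo/, /ʃ/ → /ʃo/, /l/ → /lo/.

etɔðɔlozotoʃolo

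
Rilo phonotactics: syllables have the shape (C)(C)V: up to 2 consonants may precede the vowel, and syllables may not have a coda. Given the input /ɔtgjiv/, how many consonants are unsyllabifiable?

The consonants /t/, /v/ cannot be parsed into a legal (C)(C)V syllable (no codas are permitted; onsets may contain at most 2 consonants).

2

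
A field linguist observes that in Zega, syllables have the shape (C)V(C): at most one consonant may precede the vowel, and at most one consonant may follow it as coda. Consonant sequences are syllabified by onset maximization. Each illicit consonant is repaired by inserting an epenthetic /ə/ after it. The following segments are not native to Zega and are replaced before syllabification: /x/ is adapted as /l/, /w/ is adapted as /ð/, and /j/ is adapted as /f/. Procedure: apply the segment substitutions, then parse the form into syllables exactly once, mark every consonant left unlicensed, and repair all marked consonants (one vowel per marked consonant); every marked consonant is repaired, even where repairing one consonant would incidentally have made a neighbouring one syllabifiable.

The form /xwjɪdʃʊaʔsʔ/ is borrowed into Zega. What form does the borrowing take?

ləðəfɪdʃʊaʔsəʔə

Substitution: /x/ → /l/, /w/ → /ð/, /j/ → /f/, giving /lðfɪdʃʊaʔsʔ/.
The consonants /l/, /ð/, /s/, /ʔ/ cannot be parsed into a legal (C)V(C) syllable (at most one coda consonant is licensed; onsets are limited to one consonant).
Inserting the epenthetic vowel yields /l/ → /lə/, /ð/ → /ðə/, /s/ → /sə/, /ʔ/ → /ʔə/.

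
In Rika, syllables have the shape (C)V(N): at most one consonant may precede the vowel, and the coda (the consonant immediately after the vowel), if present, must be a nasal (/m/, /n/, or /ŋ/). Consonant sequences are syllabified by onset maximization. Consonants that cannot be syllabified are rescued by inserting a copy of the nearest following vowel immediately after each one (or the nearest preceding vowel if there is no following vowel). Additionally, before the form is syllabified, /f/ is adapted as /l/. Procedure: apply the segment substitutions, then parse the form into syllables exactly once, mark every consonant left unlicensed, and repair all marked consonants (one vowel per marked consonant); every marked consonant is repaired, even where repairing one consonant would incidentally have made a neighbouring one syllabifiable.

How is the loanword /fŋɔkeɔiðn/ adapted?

Substitution: /f/ → /l/, giving /lŋɔkeɔiðn/.
The consonants /l/, /ð/, /n/ cannot be parsed into a legal (C)V(N) syllable (only a nasal (/m/, /n/, or /ŋ/) is licensed in coda position; onsets are limited to one consonant).
Each unlicensed consonant becomes the onset of a new syllable: /l/ → /lɔ/, /ð/ → /ði/, /n/ → /ni/.

lɔŋɔkeɔiðini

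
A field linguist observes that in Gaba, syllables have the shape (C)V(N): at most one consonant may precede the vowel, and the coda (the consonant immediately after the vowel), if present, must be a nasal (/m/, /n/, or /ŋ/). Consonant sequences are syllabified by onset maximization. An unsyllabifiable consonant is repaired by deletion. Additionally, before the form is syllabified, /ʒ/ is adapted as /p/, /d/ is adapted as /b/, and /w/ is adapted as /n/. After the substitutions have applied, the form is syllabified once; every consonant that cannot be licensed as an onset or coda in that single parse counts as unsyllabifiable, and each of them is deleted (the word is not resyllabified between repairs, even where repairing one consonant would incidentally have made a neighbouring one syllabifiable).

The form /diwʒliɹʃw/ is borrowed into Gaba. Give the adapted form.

Substitution: /d/ → /b/, /w/ → /n/, /ʒ/ → /p/, giving /binpliɹʃn/.
Syllabifying with onset maximization leaves /p/, /ɹ/, /ʃ/, /n/ stranded (only a nasal (/m/, /n/, or /ŋ/) is licensed in coda position; onsets are limited to one consonant).
Deletion applies to /p/, /ɹ/, /ʃ/, /n/.

binli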